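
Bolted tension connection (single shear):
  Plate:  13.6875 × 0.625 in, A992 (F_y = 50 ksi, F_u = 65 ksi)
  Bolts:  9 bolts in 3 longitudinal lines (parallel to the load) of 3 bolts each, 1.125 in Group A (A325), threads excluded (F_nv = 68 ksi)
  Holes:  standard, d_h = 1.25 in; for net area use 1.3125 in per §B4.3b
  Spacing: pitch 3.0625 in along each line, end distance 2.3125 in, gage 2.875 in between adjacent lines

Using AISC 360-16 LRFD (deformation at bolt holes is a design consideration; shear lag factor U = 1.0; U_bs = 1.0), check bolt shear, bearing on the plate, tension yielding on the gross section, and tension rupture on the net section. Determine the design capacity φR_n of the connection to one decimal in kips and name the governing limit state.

297.1 kips (net-section rupture governs)

Bolt shear: A_b = π(1.125)²/4 = 0.99402 in². φR_n = 0.75 × 68 × 0.99402 × 9 × 1 = 456.3 kips.
Bearing (0.625 in plate, F_u = 65 ksi): end bolts L_c = 2.3125 − 1.25/2 = 1.6875, R_n = min(1.2×1.6875×0.625×65, 2.4×1.125×0.625×65) = 82.266 kips/bolt; interior L_c = 3.0625 − 1.25 = 1.8125, R_n = 88.359 kips/bolt. φR_n = 0.75 × (3×82.266 + 6×88.359) = 582.7 kips.
Tension yield (gross): A_g = 13.6875×0.625 = 8.5547 in². φR_n = 0.90 × 50 × 8.5547 = 385.0 kips.
Tension rupture (net): A_n = (13.6875 − 3×1.3125)×0.625 = 6.0938 in² (U = 1.0, A_e = A_n). φR_n = 0.75 × 65 × 6.0938 = 297.1 kips.
Governing: min(456.3, 582.7, 385.0, 297.1) = 297.1 kips → net-section rupture.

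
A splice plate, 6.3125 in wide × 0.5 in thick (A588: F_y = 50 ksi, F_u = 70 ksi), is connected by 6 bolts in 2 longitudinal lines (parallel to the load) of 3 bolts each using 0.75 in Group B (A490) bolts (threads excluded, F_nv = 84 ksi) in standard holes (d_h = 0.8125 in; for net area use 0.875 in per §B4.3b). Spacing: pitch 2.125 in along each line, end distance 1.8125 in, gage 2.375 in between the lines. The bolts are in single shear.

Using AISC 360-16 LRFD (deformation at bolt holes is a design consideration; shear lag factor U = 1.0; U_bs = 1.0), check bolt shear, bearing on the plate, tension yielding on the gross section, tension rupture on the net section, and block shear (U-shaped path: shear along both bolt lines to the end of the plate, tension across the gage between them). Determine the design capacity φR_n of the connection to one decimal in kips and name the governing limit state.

Bolt shear: A_b = π(0.75)²/4 = 0.44179 in². φR_n = 0.75 × 84 × 0.44179 × 6 × 1 = 167.0 kips.
Bearing (0.5 in plate, F_u = 70 ksi): end bolts L_c = 1.8125 − 0.8125/2 = 1.40625, R_n = min(1.2×1.40625×0.5×70, 2.4×0.75×0.5×70) = 59.063 kips/bolt; interior L_c = 2.125 − 0.8125 = 1.3125, R_n = 55.125 kips/bolt. φR_n = 0.75 × (2×59.063 + 4×55.125) = 254.0 kips.
Tension yield (gross): A_g = 6.3125×0.5 = 3.1563 in². φR_n = 0.90 × 50 × 3.1563 = 142.0 kips.
Tension rupture (net): A_n = (6.3125 − 2×0.875)×0.5 = 2.2813 in² (U = 1.0, A_e = A_n). φR_n = 0.75 × 70 × 2.2813 = 119.8 kips.
Block shear: shear path 2×[1.8125+2×2.125] = 2×6.0625 in, A_gv = 6.0625, A_nv = 2×(6.0625 − 2.5×0.875)×0.5 = 3.875 in²; tension across gage: (2.375 − 1×0.875)×0.5 = 0.75 in². R_n = min(0.6×70×3.875, 0.6×50×6.0625) + 1.0×70×0.75 = min(162.75, 181.88) + 52.5 = 215.25 kips. φR_n = 0.75 × 215.25 = 161.4 kips.
Governing: min(167.0, 254.0, 142.0, 119.8, 161.4) = 119.8 kips → net-section rupture.

119.8 kips (net-section rupture governs)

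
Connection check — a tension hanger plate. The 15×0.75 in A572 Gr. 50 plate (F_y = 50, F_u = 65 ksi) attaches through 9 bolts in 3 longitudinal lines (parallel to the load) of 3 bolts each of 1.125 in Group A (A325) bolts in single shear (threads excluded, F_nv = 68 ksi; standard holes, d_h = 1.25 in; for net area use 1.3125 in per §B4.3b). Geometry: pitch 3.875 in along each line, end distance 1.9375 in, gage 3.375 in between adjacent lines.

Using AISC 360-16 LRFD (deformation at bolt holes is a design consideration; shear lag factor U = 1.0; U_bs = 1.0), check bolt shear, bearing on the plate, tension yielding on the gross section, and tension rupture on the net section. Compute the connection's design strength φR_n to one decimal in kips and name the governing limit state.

Bolt shear: A_b = π(1.125)²/4 = 0.99402 in². φR_n = 0.75 × 68 × 0.99402 × 9 × 1 = 456.3 kips.
Bearing (0.75 in plate, F_u = 65 ksi): end bolts L_c = 1.9375 − 1.25/2 = 1.3125, R_n = min(1.2×1.3125×0.75×65, 2.4×1.125×0.75×65) = 76.781 kips/bolt; interior L_c = 3.875 − 1.25 = 2.625, R_n = 131.63 kips/bolt. φR_n = 0.75 × (3×76.781 + 6×131.63) = 765.1 kips.
Tension yield (gross): A_g = 15×0.75 = 11.25 in². φR_n = 0.90 × 50 × 11.25 = 506.3 kips.
Tension rupture (net): A_n = (15 − 3×1.3125)×0.75 = 8.2969 in² (U = 1.0, A_e = A_n). φR_n = 0.75 × 65 × 8.2969 = 404.5 kips.
Governing: min(456.3, 765.1, 506.3, 404.5) = 404.5 kips → net-section rupture.

404.5 kips (net-section rupture governs)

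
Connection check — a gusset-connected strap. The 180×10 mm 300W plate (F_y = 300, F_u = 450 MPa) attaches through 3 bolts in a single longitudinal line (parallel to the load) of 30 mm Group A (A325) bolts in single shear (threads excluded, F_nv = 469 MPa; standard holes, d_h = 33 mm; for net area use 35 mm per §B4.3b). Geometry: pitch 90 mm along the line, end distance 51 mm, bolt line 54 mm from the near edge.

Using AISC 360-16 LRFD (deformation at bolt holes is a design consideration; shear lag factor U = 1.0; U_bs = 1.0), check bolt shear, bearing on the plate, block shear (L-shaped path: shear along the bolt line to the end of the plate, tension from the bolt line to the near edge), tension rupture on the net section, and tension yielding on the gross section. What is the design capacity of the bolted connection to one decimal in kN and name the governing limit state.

Bolt shear: A_b = π(30)²/4 = 706.86 mm². φR_n = 0.75 × 469 × 706.86 × 3 × 1 = 745.9 kN.
Bearing (10 mm plate, F_u = 450 MPa): end bolts L_c = 51 − 33/2 = 34.5, R_n = min(1.2×34.5×10×450, 2.4×30×10×450) = 186.3 kN/bolt; interior L_c = 90 − 33 = 57, R_n = 307.8 kN/bolt. φR_n = 0.75 × (1×186.3 + 2×307.8) = 601.4 kN.
Block shear: shear path 1×[51+2×90] = 1×231 mm, A_gv = 2310, A_nv = 1×(231 − 2.5×35)×10 = 1435 mm²; tension to near edge: (54 − 0.5×35)×10 = 365 mm². R_n = min(0.6×450×1435, 0.6×300×2310) + 1.0×450×365 = min(387.45, 415.8) + 164.25 = 551.7 kN. φR_n = 0.75 × 551.7 = 413.8 kN.
Tension rupture (net): A_n = (180 − 1×35)×10 = 1450 mm² (U = 1.0, A_e = A_n). φR_n = 0.75 × 450 × 1450 = 489.4 kN.
Tension yield (gross): A_g = 180×10 = 1800 mm². φR_n = 0.90 × 300 × 1800 = 486.0 kN.
Governing: min(745.9, 601.4, 413.8, 489.4, 486.0) = 413.8 kN → block shear.

413.8 kN (block shear governs)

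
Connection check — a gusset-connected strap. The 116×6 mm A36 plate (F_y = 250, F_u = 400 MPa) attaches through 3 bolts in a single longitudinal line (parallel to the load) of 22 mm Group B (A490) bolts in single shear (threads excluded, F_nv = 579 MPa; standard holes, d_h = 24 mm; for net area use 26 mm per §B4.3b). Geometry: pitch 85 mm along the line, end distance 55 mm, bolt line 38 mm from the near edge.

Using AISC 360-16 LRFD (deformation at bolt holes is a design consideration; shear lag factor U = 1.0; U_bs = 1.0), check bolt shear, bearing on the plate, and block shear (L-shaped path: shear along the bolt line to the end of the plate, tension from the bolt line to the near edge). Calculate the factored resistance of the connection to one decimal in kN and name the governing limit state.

196.9 kN (block shear governs)

Bolt shear: A_b = π(22)²/4 = 380.13 mm². φR_n = 0.75 × 579 × 380.13 × 3 × 1 = 495.2 kN.
Bearing (6 mm plate, F_u = 400 MPa): end bolts L_c = 55 − 24/2 = 43, R_n = min(1.2×43×6×400, 2.4×22×6×400) = 123.84 kN/bolt; interior L_c = 85 − 24 = 61, R_n = 126.72 kN/bolt. φR_n = 0.75 × (1×123.84 + 2×126.72) = 283.0 kN.
Block shear: shear path 1×[55+2×85] = 1×225 mm, A_gv = 1350, A_nv = 1×(225 − 2.5×26)×6 = 960 mm²; tension to near edge: (38 − 0.5×26)×6 = 150 mm². R_n = min(0.6×400×960, 0.6×250×1350) + 1.0×400×150 = min(230.4, 202.5) + 60 = 262.5 kN. φR_n = 0.75 × 262.5 = 196.9 kN.
Governing: min(495.2, 283.0, 196.9) = 196.9 kN → block shear.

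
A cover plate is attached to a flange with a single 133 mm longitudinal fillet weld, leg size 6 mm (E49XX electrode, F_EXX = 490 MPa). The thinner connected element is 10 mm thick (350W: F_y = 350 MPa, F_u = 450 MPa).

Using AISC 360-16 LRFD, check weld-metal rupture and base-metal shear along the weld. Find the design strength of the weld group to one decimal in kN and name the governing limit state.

124.4 kN (weld metal governs)

Weld metal: throat = 0.707×6 = 4.242 mm, L = 133 mm. φR_n = 0.75 × 0.6 × 490 × 4.242 × 133 = 124.4 kN.
Base metal shear (10 mm plate): yield φR_n = 1.0×0.6×350×10×133 = 279.3 kN; rupture φR_n = 0.75×0.6×450×10×133 = 269.3 kN; take 269.3 kN (rupture).
Governing: min(124.4, 269.3) = 124.4 kN → weld metal.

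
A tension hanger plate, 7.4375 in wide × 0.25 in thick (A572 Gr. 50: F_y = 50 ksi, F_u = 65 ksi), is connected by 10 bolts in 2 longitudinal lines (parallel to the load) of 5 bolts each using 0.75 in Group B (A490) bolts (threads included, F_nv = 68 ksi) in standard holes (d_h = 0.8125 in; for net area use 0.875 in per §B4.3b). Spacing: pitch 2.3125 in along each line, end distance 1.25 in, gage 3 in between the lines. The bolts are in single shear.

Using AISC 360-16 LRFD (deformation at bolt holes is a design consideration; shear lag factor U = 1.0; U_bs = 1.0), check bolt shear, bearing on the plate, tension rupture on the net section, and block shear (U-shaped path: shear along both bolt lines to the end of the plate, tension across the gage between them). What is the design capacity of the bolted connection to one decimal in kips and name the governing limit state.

69.3 kips (net-section rupture governs)

Bolt shear: A_b = π(0.75)²/4 = 0.44179 in². φR_n = 0.75 × 68 × 0.44179 × 10 × 1 = 225.3 kips.
Bearing (0.25 in plate, F_u = 65 ksi): end bolts L_c = 1.25 − 0.8125/2 = 0.84375, R_n = min(1.2×0.84375×0.25×65, 2.4×0.75×0.25×65) = 16.453 kips/bolt; interior L_c = 2.3125 − 0.8125 = 1.5, R_n = 29.25 kips/bolt. φR_n = 0.75 × (2×16.453 + 8×29.25) = 200.2 kips.
Tension rupture (net): A_n = (7.4375 − 2×0.875)×0.25 = 1.4219 in² (U = 1.0, A_e = A_n). φR_n = 0.75 × 65 × 1.4219 = 69.3 kips.
Block shear: shear path 2×[1.25+4×2.3125] = 2×10.5 in, A_gv = 5.25, A_nv = 2×(10.5 − 4.5×0.875)×0.25 = 3.2813 in²; tension across gage: (3 − 1×0.875)×0.25 = 0.53125 in². R_n = min(0.6×65×3.2813, 0.6×50×5.25) + 1.0×65×0.53125 = min(127.97, 157.5) + 34.531 = 162.5 kips. φR_n = 0.75 × 162.5 = 121.9 kips.
Governing: min(225.3, 200.2, 69.3, 121.9) = 69.3 kips → net-section rupture.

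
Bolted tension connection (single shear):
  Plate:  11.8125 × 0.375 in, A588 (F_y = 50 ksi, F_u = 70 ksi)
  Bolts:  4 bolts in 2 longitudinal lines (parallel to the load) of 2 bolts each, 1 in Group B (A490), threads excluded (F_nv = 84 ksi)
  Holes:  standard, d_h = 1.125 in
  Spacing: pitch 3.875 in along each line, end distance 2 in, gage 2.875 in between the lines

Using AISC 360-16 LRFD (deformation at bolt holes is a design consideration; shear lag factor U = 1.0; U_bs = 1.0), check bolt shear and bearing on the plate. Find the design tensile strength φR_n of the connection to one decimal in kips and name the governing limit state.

162.4 kips (bearing governs)

Bolt shear: A_b = π(1)²/4 = 0.7854 in². φR_n = 0.75 × 84 × 0.7854 × 4 × 1 = 197.9 kips.
Bearing (0.375 in plate, F_u = 70 ksi): end bolts L_c = 2 − 1.125/2 = 1.4375, R_n = min(1.2×1.4375×0.375×70, 2.4×1×0.375×70) = 45.281 kips/bolt; interior L_c = 3.875 − 1.125 = 2.75, R_n = 63 kips/bolt. φR_n = 0.75 × (2×45.281 + 2×63) = 162.4 kips.
Governing: min(197.9, 162.4) = 162.4 kips → bearing.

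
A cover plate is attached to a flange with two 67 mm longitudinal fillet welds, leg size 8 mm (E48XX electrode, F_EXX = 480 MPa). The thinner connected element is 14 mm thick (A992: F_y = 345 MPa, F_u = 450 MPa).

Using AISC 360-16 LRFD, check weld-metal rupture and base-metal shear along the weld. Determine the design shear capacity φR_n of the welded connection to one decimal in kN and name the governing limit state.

163.7 kN (weld metal governs)

Weld metal: throat = 0.707×8 = 5.656 mm, L = 2×67 = 134 mm. φR_n = 0.75 × 0.6 × 480 × 5.656 × 134 = 163.7 kN.
Base metal shear (14 mm plate): yield φR_n = 1.0×0.6×345×14×134 = 388.3 kN; rupture φR_n = 0.75×0.6×450×14×134 = 379.9 kN; take 379.9 kN (rupture).
Governing: min(163.7, 379.9) = 163.7 kN → weld metal.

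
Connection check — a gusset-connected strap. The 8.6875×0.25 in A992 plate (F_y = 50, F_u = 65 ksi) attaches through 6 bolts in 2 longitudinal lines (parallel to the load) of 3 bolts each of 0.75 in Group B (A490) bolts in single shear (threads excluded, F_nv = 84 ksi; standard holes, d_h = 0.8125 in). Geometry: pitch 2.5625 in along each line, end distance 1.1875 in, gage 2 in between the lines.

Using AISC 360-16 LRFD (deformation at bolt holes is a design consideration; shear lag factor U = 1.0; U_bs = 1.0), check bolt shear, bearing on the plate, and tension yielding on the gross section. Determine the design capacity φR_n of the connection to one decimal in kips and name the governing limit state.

97.7 kips (gross-section yield governs)

Bolt shear: A_b = π(0.75)²/4 = 0.44179 in². φR_n = 0.75 × 84 × 0.44179 × 6 × 1 = 167.0 kips.
Bearing (0.25 in plate, F_u = 65 ksi): end bolts L_c = 1.1875 − 0.8125/2 = 0.78125, R_n = min(1.2×0.78125×0.25×65, 2.4×0.75×0.25×65) = 15.234 kips/bolt; interior L_c = 2.5625 − 0.8125 = 1.75, R_n = 29.25 kips/bolt. φR_n = 0.75 × (2×15.234 + 4×29.25) = 110.6 kips.
Tension yield (gross): A_g = 8.6875×0.25 = 2.1719 in². φR_n = 0.90 × 50 × 2.1719 = 97.7 kips.
Governing: min(167.0, 110.6, 97.7) = 97.7 kips → gross-section yield.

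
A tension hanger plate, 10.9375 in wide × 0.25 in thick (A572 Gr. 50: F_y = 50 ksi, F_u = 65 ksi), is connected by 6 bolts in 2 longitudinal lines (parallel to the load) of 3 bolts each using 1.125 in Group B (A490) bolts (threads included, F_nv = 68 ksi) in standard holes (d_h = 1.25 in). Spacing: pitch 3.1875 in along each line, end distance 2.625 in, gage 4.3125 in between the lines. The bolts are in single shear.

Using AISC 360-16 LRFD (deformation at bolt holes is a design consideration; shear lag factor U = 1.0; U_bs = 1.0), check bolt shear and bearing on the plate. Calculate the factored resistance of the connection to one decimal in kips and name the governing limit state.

171.8 kips (bearing governs)

Bolt shear: A_b = π(1.125)²/4 = 0.99402 in². φR_n = 0.75 × 68 × 0.99402 × 6 × 1 = 304.2 kips.
Bearing (0.25 in plate, F_u = 65 ksi): end bolts L_c = 2.625 − 1.25/2 = 2, R_n = min(1.2×2×0.25×65, 2.4×1.125×0.25×65) = 39 kips/bolt; interior L_c = 3.1875 − 1.25 = 1.9375, R_n = 37.781 kips/bolt. φR_n = 0.75 × (2×39 + 4×37.781) = 171.8 kips.
Governing: min(304.2, 171.8) = 171.8 kips → bearing.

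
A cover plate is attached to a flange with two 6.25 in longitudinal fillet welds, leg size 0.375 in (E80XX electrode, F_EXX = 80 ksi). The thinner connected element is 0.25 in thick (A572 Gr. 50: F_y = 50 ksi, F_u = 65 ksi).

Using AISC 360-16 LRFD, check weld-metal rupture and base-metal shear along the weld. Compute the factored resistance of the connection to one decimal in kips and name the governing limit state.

91.4 kips (base-metal shear governs)

Weld metal: throat = 0.707×0.375 = 0.26513 in, L = 2×6.25 = 12.5 in. φR_n = 0.75 × 0.6 × 80 × 0.26513 × 12.5 = 119.3 kips.
Base metal shear (0.25 in plate): yield φR_n = 1.0×0.6×50×0.25×12.5 = 93.8 kips; rupture φR_n = 0.75×0.6×65×0.25×12.5 = 91.4 kips; take 91.4 kips (rupture).
Governing: min(119.3, 91.4) = 91.4 kips → base-metal shear.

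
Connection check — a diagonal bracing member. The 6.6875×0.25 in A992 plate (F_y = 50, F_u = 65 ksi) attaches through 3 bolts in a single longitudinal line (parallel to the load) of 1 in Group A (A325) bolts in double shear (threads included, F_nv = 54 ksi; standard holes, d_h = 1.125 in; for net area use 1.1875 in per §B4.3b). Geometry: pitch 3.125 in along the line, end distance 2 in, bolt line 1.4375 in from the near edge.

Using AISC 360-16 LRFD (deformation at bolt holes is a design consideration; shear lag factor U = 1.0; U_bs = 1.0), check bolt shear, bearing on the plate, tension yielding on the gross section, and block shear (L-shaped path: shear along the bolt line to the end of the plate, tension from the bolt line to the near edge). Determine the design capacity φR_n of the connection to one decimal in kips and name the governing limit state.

48.9 kips (block shear governs)

Bolt shear: A_b = π(1)²/4 = 0.7854 in². φR_n = 0.75 × 54 × 0.7854 × 3 × 2 = 190.9 kips.
Bearing (0.25 in plate, F_u = 65 ksi): end bolts L_c = 2 − 1.125/2 = 1.4375, R_n = min(1.2×1.4375×0.25×65, 2.4×1×0.25×65) = 28.031 kips/bolt; interior L_c = 3.125 − 1.125 = 2, R_n = 39 kips/bolt. φR_n = 0.75 × (1×28.031 + 2×39) = 79.5 kips.
Tension yield (gross): A_g = 6.6875×0.25 = 1.6719 in². φR_n = 0.90 × 50 × 1.6719 = 75.2 kips.
Block shear: shear path 1×[2+2×3.125] = 1×8.25 in, A_gv = 2.0625, A_nv = 1×(8.25 − 2.5×1.1875)×0.25 = 1.3203 in²; tension to near edge: (1.4375 − 0.5×1.1875)×0.25 = 0.21094 in². R_n = min(0.6×65×1.3203, 0.6×50×2.0625) + 1.0×65×0.21094 = min(51.492, 61.875) + 13.711 = 65.203 kips. φR_n = 0.75 × 65.203 = 48.9 kips.
Governing: min(190.9, 79.5, 75.2, 48.9) = 48.9 kips → block shear.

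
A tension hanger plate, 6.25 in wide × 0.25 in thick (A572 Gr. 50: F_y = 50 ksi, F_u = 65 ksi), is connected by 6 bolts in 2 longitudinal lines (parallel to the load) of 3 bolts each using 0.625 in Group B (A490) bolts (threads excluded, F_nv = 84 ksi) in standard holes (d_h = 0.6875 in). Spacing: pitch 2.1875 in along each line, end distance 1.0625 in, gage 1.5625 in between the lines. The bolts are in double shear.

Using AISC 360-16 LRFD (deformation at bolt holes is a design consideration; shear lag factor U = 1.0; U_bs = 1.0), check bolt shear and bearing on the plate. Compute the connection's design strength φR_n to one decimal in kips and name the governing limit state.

94.1 kips (bearing governs)

Bolt shear: A_b = π(0.625)²/4 = 0.3068 in². φR_n = 0.75 × 84 × 0.3068 × 6 × 2 = 231.9 kips.
Bearing (0.25 in plate, F_u = 65 ksi): end bolts L_c = 1.0625 − 0.6875/2 = 0.71875, R_n = min(1.2×0.71875×0.25×65, 2.4×0.625×0.25×65) = 14.016 kips/bolt; interior L_c = 2.1875 − 0.6875 = 1.5, R_n = 24.375 kips/bolt. φR_n = 0.75 × (2×14.016 + 4×24.375) = 94.1 kips.
Governing: min(231.9, 94.1) = 94.1 kips → bearing.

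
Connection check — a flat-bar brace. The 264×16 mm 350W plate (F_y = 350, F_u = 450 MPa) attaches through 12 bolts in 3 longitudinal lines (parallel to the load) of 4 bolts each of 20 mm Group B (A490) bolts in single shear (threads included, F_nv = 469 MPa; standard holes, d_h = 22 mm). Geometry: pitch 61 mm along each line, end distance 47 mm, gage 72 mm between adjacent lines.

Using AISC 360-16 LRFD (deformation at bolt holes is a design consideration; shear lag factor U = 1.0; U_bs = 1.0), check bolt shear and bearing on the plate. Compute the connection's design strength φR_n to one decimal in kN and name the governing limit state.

Bolt shear: A_b = π(20)²/4 = 314.16 mm². φR_n = 0.75 × 469 × 314.16 × 12 × 1 = 1326.1 kN.
Bearing (16 mm plate, F_u = 450 MPa): end bolts L_c = 47 − 22/2 = 36, R_n = min(1.2×36×16×450, 2.4×20×16×450) = 311.04 kN/bolt; interior L_c = 61 − 22 = 39, R_n = 336.96 kN/bolt. φR_n = 0.75 × (3×311.04 + 9×336.96) = 2974.3 kN.
Governing: min(1326.1, 2974.3) = 1326.1 kN → bolt shear.

1326.1 kN (bolt shear governs)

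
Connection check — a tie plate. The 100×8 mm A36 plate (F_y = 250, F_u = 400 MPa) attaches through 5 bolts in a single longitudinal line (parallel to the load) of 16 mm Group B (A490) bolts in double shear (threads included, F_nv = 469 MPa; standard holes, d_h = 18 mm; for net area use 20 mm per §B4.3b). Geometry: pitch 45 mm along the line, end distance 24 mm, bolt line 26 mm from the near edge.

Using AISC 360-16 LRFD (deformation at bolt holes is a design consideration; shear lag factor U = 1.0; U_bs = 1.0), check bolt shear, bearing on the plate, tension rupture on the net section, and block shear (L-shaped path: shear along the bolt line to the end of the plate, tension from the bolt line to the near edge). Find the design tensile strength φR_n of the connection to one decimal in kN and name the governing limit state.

192.0 kN (net-section rupture governs)

Bolt shear: A_b = π(16)²/4 = 201.06 mm². φR_n = 0.75 × 469 × 201.06 × 5 × 2 = 707.2 kN.
Bearing (8 mm plate, F_u = 400 MPa): end bolts L_c = 24 − 18/2 = 15, R_n = min(1.2×15×8×400, 2.4×16×8×400) = 57.6 kN/bolt; interior L_c = 45 − 18 = 27, R_n = 103.68 kN/bolt. φR_n = 0.75 × (1×57.6 + 4×103.68) = 354.2 kN.
Tension rupture (net): A_n = (100 − 1×20)×8 = 640 mm² (U = 1.0, A_e = A_n). φR_n = 0.75 × 400 × 640 = 192.0 kN.
Block shear: shear path 1×[24+4×45] = 1×204 mm, A_gv = 1632, A_nv = 1×(204 − 4.5×20)×8 = 912 mm²; tension to near edge: (26 − 0.5×20)×8 = 128 mm². R_n = min(0.6×400×912, 0.6×250×1632) + 1.0×400×128 = min(218.88, 244.8) + 51.2 = 270.08 kN. φR_n = 0.75 × 270.08 = 202.6 kN.
Governing: min(707.2, 354.2, 192.0, 202.6) = 192.0 kN → net-section rupture.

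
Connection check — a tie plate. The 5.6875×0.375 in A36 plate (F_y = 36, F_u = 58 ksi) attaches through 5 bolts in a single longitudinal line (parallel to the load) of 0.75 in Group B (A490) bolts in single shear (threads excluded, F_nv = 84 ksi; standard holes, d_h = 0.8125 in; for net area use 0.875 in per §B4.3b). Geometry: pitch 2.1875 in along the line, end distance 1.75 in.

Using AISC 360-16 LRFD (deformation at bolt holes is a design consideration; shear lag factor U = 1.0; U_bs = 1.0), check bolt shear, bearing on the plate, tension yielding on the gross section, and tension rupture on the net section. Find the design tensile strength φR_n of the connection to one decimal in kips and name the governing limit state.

Bolt shear: A_b = π(0.75)²/4 = 0.44179 in². φR_n = 0.75 × 84 × 0.44179 × 5 × 1 = 139.2 kips.
Bearing (0.375 in plate, F_u = 58 ksi): end bolts L_c = 1.75 − 0.8125/2 = 1.34375, R_n = min(1.2×1.34375×0.375×58, 2.4×0.75×0.375×58) = 35.072 kips/bolt; interior L_c = 2.1875 − 0.8125 = 1.375, R_n = 35.888 kips/bolt. φR_n = 0.75 × (1×35.072 + 4×35.888) = 134.0 kips.
Tension yield (gross): A_g = 5.6875×0.375 = 2.1328 in². φR_n = 0.90 × 36 × 2.1328 = 69.1 kips.
Tension rupture (net): A_n = (5.6875 − 1×0.875)×0.375 = 1.8047 in² (U = 1.0, A_e = A_n). φR_n = 0.75 × 58 × 1.8047 = 78.5 kips.
Governing: min(139.2, 134.0, 69.1, 78.5) = 69.1 kips → gross-section yield.

69.1 kips (gross-section yield governs)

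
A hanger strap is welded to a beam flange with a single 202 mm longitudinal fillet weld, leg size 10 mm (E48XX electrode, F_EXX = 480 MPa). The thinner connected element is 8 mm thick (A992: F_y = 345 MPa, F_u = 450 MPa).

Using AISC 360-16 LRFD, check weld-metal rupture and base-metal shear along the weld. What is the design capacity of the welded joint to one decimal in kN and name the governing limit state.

Weld metal: throat = 0.707×10 = 7.07 mm, L = 202 mm. φR_n = 0.75 × 0.6 × 480 × 7.07 × 202 = 308.5 kN.
Base metal shear (8 mm plate): yield φR_n = 1.0×0.6×345×8×202 = 334.5 kN; rupture φR_n = 0.75×0.6×450×8×202 = 327.2 kN; take 327.2 kN (rupture).
Governing: min(308.5, 327.2) = 308.5 kN → weld metal.

308.5 kN (weld metal governs)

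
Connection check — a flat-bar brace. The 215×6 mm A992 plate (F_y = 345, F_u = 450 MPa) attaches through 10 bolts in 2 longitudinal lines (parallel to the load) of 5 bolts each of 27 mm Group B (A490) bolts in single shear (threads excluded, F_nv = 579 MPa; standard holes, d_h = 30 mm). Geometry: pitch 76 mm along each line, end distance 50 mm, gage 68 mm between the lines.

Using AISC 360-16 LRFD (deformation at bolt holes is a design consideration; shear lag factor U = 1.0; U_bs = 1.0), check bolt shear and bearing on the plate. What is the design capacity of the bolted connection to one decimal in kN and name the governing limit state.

1064.3 kN (bearing governs)

Bolt shear: A_b = π(27)²/4 = 572.56 mm². φR_n = 0.75 × 579 × 572.56 × 10 × 1 = 2486.3 kN.
Bearing (6 mm plate, F_u = 450 MPa): end bolts L_c = 50 − 30/2 = 35, R_n = min(1.2×35×6×450, 2.4×27×6×450) = 113.4 kN/bolt; interior L_c = 76 − 30 = 46, R_n = 149.04 kN/bolt. φR_n = 0.75 × (2×113.4 + 8×149.04) = 1064.3 kN.
Governing: min(2486.3, 1064.3) = 1064.3 kN → bearing.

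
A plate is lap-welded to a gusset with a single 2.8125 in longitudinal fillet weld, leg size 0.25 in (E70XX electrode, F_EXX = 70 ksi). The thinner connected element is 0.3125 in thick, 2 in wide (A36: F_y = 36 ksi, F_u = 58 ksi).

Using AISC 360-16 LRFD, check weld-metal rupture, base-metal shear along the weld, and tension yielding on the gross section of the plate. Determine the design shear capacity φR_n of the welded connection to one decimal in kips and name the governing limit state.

Weld metal: throat = 0.707×0.25 = 0.17675 in, L = 2.8125 in. φR_n = 0.75 × 0.6 × 70 × 0.17675 × 2.8125 = 15.7 kips.
Base metal shear (0.3125 in plate): yield φR_n = 1.0×0.6×36×0.3125×2.8125 = 19.0 kips; rupture φR_n = 0.75×0.6×58×0.3125×2.8125 = 22.9 kips; take 19.0 kips (yield).
Tension yield (gross): A_g = 2×0.3125 = 0.625 in². φR_n = 0.90 × 36 × 0.625 = 20.3 kips.
Governing: min(15.7, 19.0, 20.3) = 15.7 kips → weld metal.

15.7 kips (weld metal governs)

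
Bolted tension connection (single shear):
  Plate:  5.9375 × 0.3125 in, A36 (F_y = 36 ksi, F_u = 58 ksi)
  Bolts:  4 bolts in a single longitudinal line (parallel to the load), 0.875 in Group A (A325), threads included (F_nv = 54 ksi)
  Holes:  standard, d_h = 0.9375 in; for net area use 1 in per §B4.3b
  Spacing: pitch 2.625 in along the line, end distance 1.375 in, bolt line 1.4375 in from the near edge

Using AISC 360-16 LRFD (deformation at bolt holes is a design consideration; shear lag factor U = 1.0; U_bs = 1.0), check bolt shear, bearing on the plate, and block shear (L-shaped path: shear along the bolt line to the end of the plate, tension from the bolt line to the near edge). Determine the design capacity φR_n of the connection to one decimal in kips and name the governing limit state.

Bolt shear: A_b = π(0.875)²/4 = 0.60132 in². φR_n = 0.75 × 54 × 0.60132 × 4 × 1 = 97.4 kips.
Bearing (0.3125 in plate, F_u = 58 ksi): end bolts L_c = 1.375 − 0.9375/2 = 0.90625, R_n = min(1.2×0.90625×0.3125×58, 2.4×0.875×0.3125×58) = 19.711 kips/bolt; interior L_c = 2.625 − 0.9375 = 1.6875, R_n = 36.703 kips/bolt. φR_n = 0.75 × (1×19.711 + 3×36.703) = 97.4 kips.
Block shear: shear path 1×[1.375+3×2.625] = 1×9.25 in, A_gv = 2.8906, A_nv = 1×(9.25 − 3.5×1)×0.3125 = 1.7969 in²; tension to near edge: (1.4375 − 0.5×1)×0.3125 = 0.29297 in². R_n = min(0.6×58×1.7969, 0.6×36×2.8906) + 1.0×58×0.29297 = min(62.532, 62.437) + 16.992 = 79.429 kips. φR_n = 0.75 × 79.429 = 59.6 kips.
Governing: min(97.4, 97.4, 59.6) = 59.6 kips → block shear.

59.6 kips (block shear governs)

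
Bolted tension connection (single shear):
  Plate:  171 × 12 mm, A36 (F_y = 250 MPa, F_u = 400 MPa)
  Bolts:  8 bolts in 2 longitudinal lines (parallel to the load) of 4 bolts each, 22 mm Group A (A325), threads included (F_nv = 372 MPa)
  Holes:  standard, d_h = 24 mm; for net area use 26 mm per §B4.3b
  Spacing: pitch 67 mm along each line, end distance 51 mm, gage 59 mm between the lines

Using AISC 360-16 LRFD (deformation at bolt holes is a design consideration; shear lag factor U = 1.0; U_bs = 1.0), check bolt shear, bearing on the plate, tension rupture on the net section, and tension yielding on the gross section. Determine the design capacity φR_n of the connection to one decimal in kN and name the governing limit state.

Bolt shear: A_b = π(22)²/4 = 380.13 mm². φR_n = 0.75 × 372 × 380.13 × 8 × 1 = 848.5 kN.
Bearing (12 mm plate, F_u = 400 MPa): end bolts L_c = 51 − 24/2 = 39, R_n = min(1.2×39×12×400, 2.4×22×12×400) = 224.64 kN/bolt; interior L_c = 67 − 24 = 43, R_n = 247.68 kN/bolt. φR_n = 0.75 × (2×224.64 + 6×247.68) = 1451.5 kN.
Tension rupture (net): A_n = (171 − 2×26)×12 = 1428 mm² (U = 1.0, A_e = A_n). φR_n = 0.75 × 400 × 1428 = 428.4 kN.
Tension yield (gross): A_g = 171×12 = 2052 mm². φR_n = 0.90 × 250 × 2052 = 461.7 kN.
Governing: min(848.5, 1451.5, 428.4, 461.7) = 428.4 kN → net-section rupture.

428.4 kN (net-section rupture governs)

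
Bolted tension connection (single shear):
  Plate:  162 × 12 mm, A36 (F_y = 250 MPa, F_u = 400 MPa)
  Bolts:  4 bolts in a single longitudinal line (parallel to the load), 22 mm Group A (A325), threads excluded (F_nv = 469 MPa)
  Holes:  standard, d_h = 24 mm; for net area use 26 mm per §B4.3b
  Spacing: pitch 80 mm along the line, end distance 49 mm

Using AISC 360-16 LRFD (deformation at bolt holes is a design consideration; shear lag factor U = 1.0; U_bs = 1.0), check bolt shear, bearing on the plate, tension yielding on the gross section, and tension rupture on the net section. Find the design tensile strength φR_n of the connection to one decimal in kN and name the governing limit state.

Bolt shear: A_b = π(22)²/4 = 380.13 mm². φR_n = 0.75 × 469 × 380.13 × 4 × 1 = 534.8 kN.
Bearing (12 mm plate, F_u = 400 MPa): end bolts L_c = 49 − 24/2 = 37, R_n = min(1.2×37×12×400, 2.4×22×12×400) = 213.12 kN/bolt; interior L_c = 80 − 24 = 56, R_n = 253.44 kN/bolt. φR_n = 0.75 × (1×213.12 + 3×253.44) = 730.1 kN.
Tension yield (gross): A_g = 162×12 = 1944 mm². φR_n = 0.90 × 250 × 1944 = 437.4 kN.
Tension rupture (net): A_n = (162 − 1×26)×12 = 1632 mm² (U = 1.0, A_e = A_n). φR_n = 0.75 × 400 × 1632 = 489.6 kN.
Governing: min(534.8, 730.1, 437.4, 489.6) = 437.4 kN → gross-section yield.

437.4 kN (gross-section yield governs)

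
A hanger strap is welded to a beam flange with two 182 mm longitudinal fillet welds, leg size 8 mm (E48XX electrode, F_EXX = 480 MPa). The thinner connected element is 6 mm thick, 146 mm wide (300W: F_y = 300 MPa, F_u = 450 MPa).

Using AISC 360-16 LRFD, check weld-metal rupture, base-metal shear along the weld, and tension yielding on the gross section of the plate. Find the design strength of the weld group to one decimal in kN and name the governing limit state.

Weld metal: throat = 0.707×8 = 5.656 mm, L = 2×182 = 364 mm. φR_n = 0.75 × 0.6 × 480 × 5.656 × 364 = 444.7 kN.
Base metal shear (6 mm plate): yield φR_n = 1.0×0.6×300×6×364 = 393.1 kN; rupture φR_n = 0.75×0.6×450×6×364 = 442.3 kN; take 393.1 kN (yield).
Tension yield (gross): A_g = 146×6 = 876 mm². φR_n = 0.90 × 300 × 876 = 236.5 kN.
Governing: min(444.7, 393.1, 236.5) = 236.5 kN → gross-section yield.

236.5 kN (gross-section yield governs)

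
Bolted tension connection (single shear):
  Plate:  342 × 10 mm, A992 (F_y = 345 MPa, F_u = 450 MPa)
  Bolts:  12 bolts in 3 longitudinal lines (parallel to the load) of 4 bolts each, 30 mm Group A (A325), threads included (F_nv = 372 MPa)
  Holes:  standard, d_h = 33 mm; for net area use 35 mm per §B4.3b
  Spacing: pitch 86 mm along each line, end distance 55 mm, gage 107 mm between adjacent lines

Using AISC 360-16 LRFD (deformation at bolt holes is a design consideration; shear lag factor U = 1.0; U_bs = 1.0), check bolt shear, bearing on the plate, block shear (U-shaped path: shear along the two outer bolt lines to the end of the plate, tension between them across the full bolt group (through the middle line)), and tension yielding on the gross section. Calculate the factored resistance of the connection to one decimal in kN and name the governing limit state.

Bolt shear: A_b = π(30)²/4 = 706.86 mm². φR_n = 0.75 × 372 × 706.86 × 12 × 1 = 2366.6 kN.
Bearing (10 mm plate, F_u = 450 MPa): end bolts L_c = 55 − 33/2 = 38.5, R_n = min(1.2×38.5×10×450, 2.4×30×10×450) = 207.9 kN/bolt; interior L_c = 86 − 33 = 53, R_n = 286.2 kN/bolt. φR_n = 0.75 × (3×207.9 + 9×286.2) = 2399.6 kN.
Block shear: shear path 2×[55+3×86] = 2×313 mm, A_gv = 6260, A_nv = 2×(313 − 3.5×35)×10 = 3810 mm²; tension across gage: (214 − 2×35)×10 = 1440 mm². R_n = min(0.6×450×3810, 0.6×345×6260) + 1.0×450×1440 = min(1028.7, 1295.8) + 648 = 1676.7 kN. φR_n = 0.75 × 1676.7 = 1257.5 kN.
Tension yield (gross): A_g = 342×10 = 3420 mm². φR_n = 0.90 × 345 × 3420 = 1061.9 kN.
Governing: min(2366.6, 2399.6, 1257.5, 1061.9) = 1061.9 kN → gross-section yield.

1061.9 kN (gross-section yield governs)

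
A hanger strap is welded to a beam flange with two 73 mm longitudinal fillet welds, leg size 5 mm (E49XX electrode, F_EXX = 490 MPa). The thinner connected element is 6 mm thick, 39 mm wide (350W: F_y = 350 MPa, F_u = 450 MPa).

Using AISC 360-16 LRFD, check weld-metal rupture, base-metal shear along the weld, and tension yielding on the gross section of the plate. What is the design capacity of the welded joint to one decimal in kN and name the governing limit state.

Weld metal: throat = 0.707×5 = 3.535 mm, L = 2×73 = 146 mm. φR_n = 0.75 × 0.6 × 490 × 3.535 × 146 = 113.8 kN.
Base metal shear (6 mm plate): yield φR_n = 1.0×0.6×350×6×146 = 184.0 kN; rupture φR_n = 0.75×0.6×450×6×146 = 177.4 kN; take 177.4 kN (rupture).
Tension yield (gross): A_g = 39×6 = 234 mm². φR_n = 0.90 × 350 × 234 = 73.7 kN.
Governing: min(113.8, 177.4, 73.7) = 73.7 kN → gross-section yield.

73.7 kN (gross-section yield governs)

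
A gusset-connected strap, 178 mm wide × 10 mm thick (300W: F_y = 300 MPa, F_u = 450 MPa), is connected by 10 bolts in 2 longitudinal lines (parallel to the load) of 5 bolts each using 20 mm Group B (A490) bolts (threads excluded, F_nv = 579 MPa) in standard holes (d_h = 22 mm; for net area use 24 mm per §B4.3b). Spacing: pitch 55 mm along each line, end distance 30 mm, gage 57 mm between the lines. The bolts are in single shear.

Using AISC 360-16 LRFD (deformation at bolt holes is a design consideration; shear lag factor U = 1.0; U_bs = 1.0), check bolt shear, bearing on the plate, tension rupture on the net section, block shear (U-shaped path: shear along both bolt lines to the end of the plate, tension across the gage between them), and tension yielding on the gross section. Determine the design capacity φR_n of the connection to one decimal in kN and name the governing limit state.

Bolt shear: A_b = π(20)²/4 = 314.16 mm². φR_n = 0.75 × 579 × 314.16 × 10 × 1 = 1364.2 kN.
Bearing (10 mm plate, F_u = 450 MPa): end bolts L_c = 30 − 22/2 = 19, R_n = min(1.2×19×10×450, 2.4×20×10×450) = 102.6 kN/bolt; interior L_c = 55 − 22 = 33, R_n = 178.2 kN/bolt. φR_n = 0.75 × (2×102.6 + 8×178.2) = 1223.1 kN.
Tension rupture (net): A_n = (178 − 2×24)×10 = 1300 mm² (U = 1.0, A_e = A_n). φR_n = 0.75 × 450 × 1300 = 438.8 kN.
Block shear: shear path 2×[30+4×55] = 2×250 mm, A_gv = 5000, A_nv = 2×(250 − 4.5×24)×10 = 2840 mm²; tension across gage: (57 − 1×24)×10 = 330 mm². R_n = min(0.6×450×2840, 0.6×300×5000) + 1.0×450×330 = min(766.8, 900) + 148.5 = 915.3 kN. φR_n = 0.75 × 915.3 = 686.5 kN.
Tension yield (gross): A_g = 178×10 = 1780 mm². φR_n = 0.90 × 300 × 1780 = 480.6 kN.
Governing: min(1364.2, 1223.1, 438.8, 686.5, 480.6) = 438.8 kN → net-section rupture.

438.8 kN (net-section rupture governs)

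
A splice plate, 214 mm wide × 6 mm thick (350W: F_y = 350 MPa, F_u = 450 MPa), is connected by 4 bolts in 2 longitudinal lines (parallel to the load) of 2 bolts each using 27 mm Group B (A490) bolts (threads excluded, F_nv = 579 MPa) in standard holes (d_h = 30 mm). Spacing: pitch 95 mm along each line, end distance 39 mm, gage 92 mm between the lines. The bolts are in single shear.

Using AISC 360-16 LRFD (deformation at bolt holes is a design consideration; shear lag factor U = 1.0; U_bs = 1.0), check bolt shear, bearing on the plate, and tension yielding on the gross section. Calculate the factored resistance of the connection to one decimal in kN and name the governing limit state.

379.1 kN (bearing governs)

Bolt shear: A_b = π(27)²/4 = 572.56 mm². φR_n = 0.75 × 579 × 572.56 × 4 × 1 = 994.5 kN.
Bearing (6 mm plate, F_u = 450 MPa): end bolts L_c = 39 − 30/2 = 24, R_n = min(1.2×24×6×450, 2.4×27×6×450) = 77.76 kN/bolt; interior L_c = 95 − 30 = 65, R_n = 174.96 kN/bolt. φR_n = 0.75 × (2×77.76 + 2×174.96) = 379.1 kN.
Tension yield (gross): A_g = 214×6 = 1284 mm². φR_n = 0.90 × 350 × 1284 = 404.5 kN.
Governing: min(994.5, 379.1, 404.5) = 379.1 kN → bearing.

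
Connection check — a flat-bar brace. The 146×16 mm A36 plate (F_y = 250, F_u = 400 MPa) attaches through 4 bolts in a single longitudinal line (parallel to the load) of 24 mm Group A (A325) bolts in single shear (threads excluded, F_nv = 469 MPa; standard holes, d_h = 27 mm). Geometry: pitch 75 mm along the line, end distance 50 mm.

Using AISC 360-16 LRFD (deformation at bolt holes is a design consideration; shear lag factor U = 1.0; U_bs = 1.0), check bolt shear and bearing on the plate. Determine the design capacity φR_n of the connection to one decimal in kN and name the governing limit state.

636.5 kN (bolt shear governs)

Bolt shear: A_b = π(24)²/4 = 452.39 mm². φR_n = 0.75 × 469 × 452.39 × 4 × 1 = 636.5 kN.
Bearing (16 mm plate, F_u = 400 MPa): end bolts L_c = 50 − 27/2 = 36.5, R_n = min(1.2×36.5×16×400, 2.4×24×16×400) = 280.32 kN/bolt; interior L_c = 75 − 27 = 48, R_n = 368.64 kN/bolt. φR_n = 0.75 × (1×280.32 + 3×368.64) = 1039.7 kN.
Governing: min(636.5, 1039.7) = 636.5 kN → bolt shear.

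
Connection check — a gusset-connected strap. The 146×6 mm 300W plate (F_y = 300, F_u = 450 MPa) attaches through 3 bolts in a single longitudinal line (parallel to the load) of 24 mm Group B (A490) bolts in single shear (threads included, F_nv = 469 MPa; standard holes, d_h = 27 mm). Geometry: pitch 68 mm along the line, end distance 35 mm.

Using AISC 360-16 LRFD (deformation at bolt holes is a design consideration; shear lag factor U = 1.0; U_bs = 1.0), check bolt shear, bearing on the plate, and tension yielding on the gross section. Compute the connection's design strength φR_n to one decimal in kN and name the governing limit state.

Bolt shear: A_b = π(24)²/4 = 452.39 mm². φR_n = 0.75 × 469 × 452.39 × 3 × 1 = 477.4 kN.
Bearing (6 mm plate, F_u = 450 MPa): end bolts L_c = 35 − 27/2 = 21.5, R_n = min(1.2×21.5×6×450, 2.4×24×6×450) = 69.66 kN/bolt; interior L_c = 68 − 27 = 41, R_n = 132.84 kN/bolt. φR_n = 0.75 × (1×69.66 + 2×132.84) = 251.5 kN.
Tension yield (gross): A_g = 146×6 = 876 mm². φR_n = 0.90 × 300 × 876 = 236.5 kN.
Governing: min(477.4, 251.5, 236.5) = 236.5 kN → gross-section yield.

236.5 kN (gross-section yield governs)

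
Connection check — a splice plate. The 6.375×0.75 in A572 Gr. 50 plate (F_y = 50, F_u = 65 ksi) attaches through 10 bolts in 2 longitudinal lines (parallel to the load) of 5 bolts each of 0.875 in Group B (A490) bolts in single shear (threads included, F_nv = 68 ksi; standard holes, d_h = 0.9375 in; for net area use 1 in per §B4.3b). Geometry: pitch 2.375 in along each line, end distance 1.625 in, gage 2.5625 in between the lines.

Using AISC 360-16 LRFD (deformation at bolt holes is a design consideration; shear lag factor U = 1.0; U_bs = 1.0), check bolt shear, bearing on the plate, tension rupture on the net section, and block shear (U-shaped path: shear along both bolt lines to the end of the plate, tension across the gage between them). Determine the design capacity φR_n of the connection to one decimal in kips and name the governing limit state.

160.0 kips (net-section rupture governs)

Bolt shear: A_b = π(0.875)²/4 = 0.60132 in². φR_n = 0.75 × 68 × 0.60132 × 10 × 1 = 306.7 kips.
Bearing (0.75 in plate, F_u = 65 ksi): end bolts L_c = 1.625 − 0.9375/2 = 1.15625, R_n = min(1.2×1.15625×0.75×65, 2.4×0.875×0.75×65) = 67.641 kips/bolt; interior L_c = 2.375 − 0.9375 = 1.4375, R_n = 84.094 kips/bolt. φR_n = 0.75 × (2×67.641 + 8×84.094) = 606.0 kips.
Tension rupture (net): A_n = (6.375 − 2×1)×0.75 = 3.2813 in² (U = 1.0, A_e = A_n). φR_n = 0.75 × 65 × 3.2813 = 160.0 kips.
Block shear: shear path 2×[1.625+4×2.375] = 2×11.125 in, A_gv = 16.688, A_nv = 2×(11.125 − 4.5×1)×0.75 = 9.9375 in²; tension across gage: (2.5625 − 1×1)×0.75 = 1.1719 in². R_n = min(0.6×65×9.9375, 0.6×50×16.688) + 1.0×65×1.1719 = min(387.56, 500.64) + 76.174 = 463.73 kips. φR_n = 0.75 × 463.73 = 347.8 kips.
Governing: min(306.7, 606.0, 160.0, 347.8) = 160.0 kips → net-section rupture.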